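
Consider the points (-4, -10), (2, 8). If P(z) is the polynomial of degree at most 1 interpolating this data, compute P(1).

5

Evaluate each Lagrange basis at z = 1:
L_0(1) = (-1)/[(-6)] = 1/6
L_1(1) = (5)/[(6)] = 5/6
Sum: (-10)·(1/6) + 8·(5/6) = 5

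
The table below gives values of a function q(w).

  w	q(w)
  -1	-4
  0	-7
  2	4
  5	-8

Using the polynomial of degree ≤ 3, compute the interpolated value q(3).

128/15

L_0(3) = (3)·(1)·(-2)/[(-1)·(-3)·(-6)] = 1/3
L_1(3) = (4)·(1)·(-2)/[(1)·(-2)·(-5)] = -4/5
L_2(3) = (4)·(3)·(-2)/[(3)·(2)·(-3)] = 4/3
L_3(3) = (4)·(3)·(1)/[(6)·(5)·(3)] = 2/15
Sum: (-4)·(1/3) + (-7)·(-4/5) + 4·(4/3) + (-8)·(2/15) = 128/15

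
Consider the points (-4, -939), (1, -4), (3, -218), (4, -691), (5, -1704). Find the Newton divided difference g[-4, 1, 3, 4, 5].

-3

g[-4,1] = (-4 - (-939)) / (1 - (-4)) = 187
g[1,3] = (-218 - (-4)) / (3 - 1) = -107
g[3,4] = (-691 - (-218)) / (4 - 3) = -473
g[4,5] = (-1704 - (-691)) / (5 - 4) = -1013
g[-4,1,3] = (-107 - 187) / (3 - (-4)) = -42
g[1,3,4] = (-473 - (-107)) / (4 - 1) = -122
g[3,4,5] = (-1013 - (-473)) / (5 - 3) = -270
g[-4,1,3,4] = (-122 - (-42)) / (4 - (-4)) = -10
g[1,3,4,5] = (-270 - (-122)) / (5 - 1) = -37
g[-4,1,3,4,5] = (-37 - (-10)) / (5 - (-4)) = -3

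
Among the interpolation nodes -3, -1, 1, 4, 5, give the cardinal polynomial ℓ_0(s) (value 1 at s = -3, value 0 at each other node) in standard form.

ℓ_0(s) = (s + 1)(s - 1)(s - 4)(s - 5) / [(-2)·(-4)·(-7)·(-8)]
       = (s^4 - 9s^3 + 19s^2 + 9s - 20) / (448)

ℓ_0(s) = (1/448)s^4 - (9/448)s^3 + (19/448)s^2 + (9/448)s - 5/112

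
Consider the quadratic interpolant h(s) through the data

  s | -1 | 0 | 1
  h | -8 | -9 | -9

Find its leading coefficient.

1/2

The leading coefficient equals the top divided difference h[-1,0,1].
h[-1,0] = (-9 - (-8)) / (0 - (-1)) = -1
h[0,1] = (-9 - (-9)) / (1 - 0) = 0
h[-1,0,1] = (0 - (-1)) / (1 - (-1)) = 1/2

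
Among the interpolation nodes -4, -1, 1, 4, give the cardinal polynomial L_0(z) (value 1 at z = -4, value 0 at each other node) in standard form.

L_0(z) = (z + 1)(z - 1)(z - 4) / [(-3)·(-5)·(-8)]
       = (z^3 - 4z^2 - z + 4) / (-120)

L_0(z) = -(1/120)z^3 + (1/30)z^2 + (1/120)z - 1/30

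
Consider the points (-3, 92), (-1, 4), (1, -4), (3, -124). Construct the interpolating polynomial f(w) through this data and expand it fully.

Build the Lagrange basis polynomials:
L_0(w) = (w + 1)(w - 1)(w - 3) / [-48] = -(1/48)w^3 + (1/16)w^2 + (1/48)w - 1/16
L_1(w) = (w + 3)(w - 1)(w - 3) / [16] = (1/16)w^3 - (1/16)w^2 - (9/16)w + 9/16
L_2(w) = (w + 3)(w + 1)(w - 3) / [-16] = -(1/16)w^3 - (1/16)w^2 + (9/16)w + 9/16
L_3(w) = (w + 3)(w + 1)(w - 1) / [48] = (1/48)w^3 + (1/16)w^2 - (1/48)w - 1/16
f(w) = 92·L_0 + 4·L_1 + (-4)·L_2 + (-124)·L_3
  92·L_0(w) = -(23/12)w^3 + (23/4)w^2 + (23/12)w - 23/4
  4·L_1(w) = (1/4)w^3 - (1/4)w^2 - (9/4)w + 9/4
  (-4)·L_2(w) = (1/4)w^3 + (1/4)w^2 - (9/4)w - 9/4
  (-124)·L_3(w) = -(31/12)w^3 - (31/4)w^2 + (31/12)w + 31/4
Adding term by term: -4w^3 - 2w^2 + 2

f(w) = -4w^3 - 2w^2 + 2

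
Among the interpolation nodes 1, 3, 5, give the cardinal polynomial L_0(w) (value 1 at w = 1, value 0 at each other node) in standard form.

L_0(w) = (1/8)w^2 - w + 15/8

L_0(w) = (w - 3)(w - 5) / [(-2)·(-4)]
       = (w^2 - 8w + 15) / (8)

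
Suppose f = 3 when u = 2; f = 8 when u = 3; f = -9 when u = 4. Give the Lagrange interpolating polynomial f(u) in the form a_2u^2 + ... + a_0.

f(u) = -11u^2 + 60u - 73

L_0(u) = (u - 3)(u - 4) / [2] = (1/2)u^2 - (7/2)u + 6
L_1(u) = (u - 2)(u - 4) / [-1] = -u^2 + 6u - 8
L_2(u) = (u - 2)(u - 3) / [2] = (1/2)u^2 - (5/2)u + 3
f(u) = 3·L_0 + 8·L_1 + (-9)·L_2
  3·L_0(u) = (3/2)u^2 - (21/2)u + 18
  8·L_1(u) = -8u^2 + 48u - 64
  (-9)·L_2(u) = -(9/2)u^2 + (45/2)u - 27
Adding term by term: -11u^2 + 60u - 73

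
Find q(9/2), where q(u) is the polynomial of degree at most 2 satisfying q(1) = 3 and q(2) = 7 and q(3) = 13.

Using Newton's divided-difference form:
q[1,2] = (7 - 3) / (2 - 1) = 4
q[2,3] = (13 - 7) / (3 - 2) = 6
q[1,2,3] = (6 - 4) / (3 - 1) = 1
q(9/2) = 3 + 4·(7/2) + 1·(7/2)·(5/2) = 103/4

103/4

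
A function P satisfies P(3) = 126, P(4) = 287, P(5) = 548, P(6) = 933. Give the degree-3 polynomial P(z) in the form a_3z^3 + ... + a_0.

Build the Lagrange basis polynomials:
L_0(z) = (z - 4)(z - 5)(z - 6) / [-6] = -(1/6)z^3 + (5/2)z^2 - (37/3)z + 20
L_1(z) = (z - 3)(z - 5)(z - 6) / [2] = (1/2)z^3 - 7z^2 + (63/2)z - 45
L_2(z) = (z - 3)(z - 4)(z - 6) / [-2] = -(1/2)z^3 + (13/2)z^2 - 27z + 36
L_3(z) = (z - 3)(z - 4)(z - 5) / [6] = (1/6)z^3 - 2z^2 + (47/6)z - 10
P(z) = 126·L_0 + 287·L_1 + 548·L_2 + 933·L_3
  126·L_0(z) = -21z^3 + 315z^2 - 1554z + 2520
  287·L_1(z) = (287/2)z^3 - 2009z^2 + (18081/2)z - 12915
  548·L_2(z) = -274z^3 + 3562z^2 - 14796z + 19728
  933·L_3(z) = (311/2)z^3 - 1866z^2 + (14617/2)z - 9330
Adding term by term: 4z^3 + 2z^2 - z + 3

P(z) = 4z^3 + 2z^2 - z + 3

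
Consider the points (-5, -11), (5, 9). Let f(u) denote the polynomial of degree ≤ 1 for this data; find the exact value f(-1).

-3

Evaluate each Lagrange basis at u = -1:
L_0(-1) = (-6)/[(-10)] = 3/5
L_1(-1) = (4)/[(10)] = 2/5
Sum: (-11)·(3/5) + 9·(2/5) = -3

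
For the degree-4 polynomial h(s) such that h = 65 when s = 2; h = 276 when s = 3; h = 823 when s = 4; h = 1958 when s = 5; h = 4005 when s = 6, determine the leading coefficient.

L_0(s) = (s - 3)(s - 4)(s - 5)(s - 6) / [24] = (1/24)s^4 - (3/4)s^3 + (119/24)s^2 - (57/4)s + 15
L_1(s) = (s - 2)(s - 4)(s - 5)(s - 6) / [-6] = -(1/6)s^4 + (17/6)s^3 - (52/3)s^2 + (134/3)s - 40
L_2(s) = (s - 2)(s - 3)(s - 5)(s - 6) / [4] = (1/4)s^4 - 4s^3 + (91/4)s^2 - 54s + 45
L_3(s) = (s - 2)(s - 3)(s - 4)(s - 6) / [-6] = -(1/6)s^4 + (5/2)s^3 - (40/3)s^2 + 30s - 24
L_4(s) = (s - 2)(s - 3)(s - 4)(s - 5) / [24] = (1/24)s^4 - (7/12)s^3 + (71/24)s^2 - (77/12)s + 5
h(s) = 65·L_0 + 276·L_1 + 823·L_2 + 1958·L_3 + 4005·L_4
Only the coefficient of s^4 is needed; take it from each L_i and combine:
65·(1/24) + 276·(-1/6) + 823·(1/4) + 1958·(-1/6) + 4005·(1/24) = 3

3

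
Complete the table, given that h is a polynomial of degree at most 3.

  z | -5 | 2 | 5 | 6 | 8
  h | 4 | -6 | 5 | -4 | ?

The 4 known values determine h uniquely (degree ≤ 3).
L_0(8) = (6)·(3)·(2)/[(-7)·(-10)·(-11)] = -18/385
L_1(8) = (13)·(3)·(2)/[(7)·(-3)·(-4)] = 13/14
L_2(8) = (13)·(6)·(2)/[(10)·(3)·(-1)] = -26/5
L_3(8) = (13)·(6)·(3)/[(11)·(4)·(1)] = 117/22
Sum: 4·(-18/385) + (-6)·(13/14) + 5·(-26/5) + (-4)·(117/22) = -20417/385

-20417/385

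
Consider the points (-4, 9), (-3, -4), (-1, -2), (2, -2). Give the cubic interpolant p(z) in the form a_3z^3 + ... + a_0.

p(z) = -(73/90)z^3 - (82/45)z^2 + (383/90)z + 49/15

Build the Lagrange basis polynomials:
L_0(z) = (z + 3)(z + 1)(z - 2) / [-18] = -(1/18)z^3 - (1/9)z^2 + (5/18)z + 1/3
L_1(z) = (z + 4)(z + 1)(z - 2) / [10] = (1/10)z^3 + (3/10)z^2 - (3/5)z - 4/5
L_2(z) = (z + 4)(z + 3)(z - 2) / [-18] = -(1/18)z^3 - (5/18)z^2 + (1/9)z + 4/3
L_3(z) = (z + 4)(z + 3)(z + 1) / [90] = (1/90)z^3 + (4/45)z^2 + (19/90)z + 2/15
p(z) = 9·L_0 + (-4)·L_1 + (-2)·L_2 + (-2)·L_3
  9·L_0(z) = -(1/2)z^3 - z^2 + (5/2)z + 3
  (-4)·L_1(z) = -(2/5)z^3 - (6/5)z^2 + (12/5)z + 16/5
  (-2)·L_2(z) = (1/9)z^3 + (5/9)z^2 - (2/9)z - 8/3
  (-2)·L_3(z) = -(1/45)z^3 - (8/45)z^2 - (19/45)z - 4/15
Adding term by term: -(73/90)z^3 - (82/45)z^2 + (383/90)z + 49/15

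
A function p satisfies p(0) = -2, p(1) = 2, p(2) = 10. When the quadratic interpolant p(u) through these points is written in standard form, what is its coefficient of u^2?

2

L_0(u) = (u - 1)(u - 2) / [2] = (1/2)u^2 - (3/2)u + 1
L_1(u) = u(u - 2) / [-1] = -u^2 + 2u
L_2(u) = u(u - 1) / [2] = (1/2)u^2 - (1/2)u
p(u) = (-2)·L_0 + 2·L_1 + 10·L_2
Only the coefficient of u^2 is needed; take it from each L_i and combine:
(-2)·(1/2) + 2·(-1) + 10·(1/2) = 2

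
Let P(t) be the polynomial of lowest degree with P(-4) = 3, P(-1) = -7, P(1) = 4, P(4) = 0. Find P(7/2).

293/64

Evaluate each Lagrange basis at t = 7/2:
L_0(7/2) = (9/2)·(5/2)·(-1/2)/[(-3)·(-5)·(-8)] = 3/64
L_1(7/2) = (15/2)·(5/2)·(-1/2)/[(3)·(-2)·(-5)] = -5/16
L_2(7/2) = (15/2)·(9/2)·(-1/2)/[(5)·(2)·(-3)] = 9/16
L_3(7/2) = (15/2)·(9/2)·(5/2)/[(8)·(5)·(3)] = 45/64
Sum: 3·(3/64) + (-7)·(-5/16) + 4·(9/16) + 0 = 293/64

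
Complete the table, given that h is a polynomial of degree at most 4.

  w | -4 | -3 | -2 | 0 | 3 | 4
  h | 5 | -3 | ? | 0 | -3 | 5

The 5 known values determine h uniquely (degree ≤ 4).
L_0(-2) = (1)·(-2)·(-5)·(-6)/[(-1)·(-4)·(-7)·(-8)] = -15/56
L_1(-2) = (2)·(-2)·(-5)·(-6)/[(1)·(-3)·(-6)·(-7)] = 20/21
L_2(-2) = (2)·(1)·(-5)·(-6)/[(4)·(3)·(-3)·(-4)] = 5/12
L_3(-2) = (2)·(1)·(-2)·(-6)/[(7)·(6)·(3)·(-1)] = -4/21
L_4(-2) = (2)·(1)·(-2)·(-5)/[(8)·(7)·(4)·(1)] = 5/56
Sum: 5·(-15/56) + (-3)·(20/21) + 0 + (-3)·(-4/21) + 5·(5/56) = -89/28

-89/28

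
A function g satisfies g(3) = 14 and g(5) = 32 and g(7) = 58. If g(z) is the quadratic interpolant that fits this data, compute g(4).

22

Using Newton's divided-difference form:
g[3,5] = (32 - 14) / (5 - 3) = 9
g[5,7] = (58 - 32) / (7 - 5) = 13
g[3,5,7] = (13 - 9) / (7 - 3) = 1
g(4) = 14 + 9·(1) + 1·(1)·(-1) = 22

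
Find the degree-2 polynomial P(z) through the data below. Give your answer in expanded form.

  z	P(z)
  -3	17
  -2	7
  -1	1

P(z) = 2z^2 - 1

Build the Lagrange basis polynomials:
L_0(z) = (z + 2)(z + 1) / [2] = (1/2)z^2 + (3/2)z + 1
L_1(z) = (z + 3)(z + 1) / [-1] = -z^2 - 4z - 3
L_2(z) = (z + 3)(z + 2) / [2] = (1/2)z^2 + (5/2)z + 3
P(z) = 17·L_0 + 7·L_1 + 1·L_2
  17·L_0(z) = (17/2)z^2 + (51/2)z + 17
  7·L_1(z) = -7z^2 - 28z - 21
  1·L_2(z) = (1/2)z^2 + (5/2)z + 3
Adding term by term: 2z^2 - 1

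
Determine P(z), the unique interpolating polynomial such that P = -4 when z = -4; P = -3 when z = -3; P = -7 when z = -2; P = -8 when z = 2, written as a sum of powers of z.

Build the Lagrange basis polynomials:
L_0(z) = (z + 3)(z + 2)(z - 2) / [-12] = -(1/12)z^3 - (1/4)z^2 + (1/3)z + 1
L_1(z) = (z + 4)(z + 2)(z - 2) / [5] = (1/5)z^3 + (4/5)z^2 - (4/5)z - 16/5
L_2(z) = (z + 4)(z + 3)(z - 2) / [-8] = -(1/8)z^3 - (5/8)z^2 + (1/4)z + 3
L_3(z) = (z + 4)(z + 3)(z + 2) / [120] = (1/120)z^3 + (3/40)z^2 + (13/60)z + 1/5
P(z) = (-4)·L_0 + (-3)·L_1 + (-7)·L_2 + (-8)·L_3
  (-4)·L_0(z) = (1/3)z^3 + z^2 - (4/3)z - 4
  (-3)·L_1(z) = -(3/5)z^3 - (12/5)z^2 + (12/5)z + 48/5
  (-7)·L_2(z) = (7/8)z^3 + (35/8)z^2 - (7/4)z - 21
  (-8)·L_3(z) = -(1/15)z^3 - (3/5)z^2 - (26/15)z - 8/5
Adding term by term: (13/24)z^3 + (19/8)z^2 - (29/12)z - 17

P(z) = (13/24)z^3 + (19/8)z^2 - (29/12)z - 17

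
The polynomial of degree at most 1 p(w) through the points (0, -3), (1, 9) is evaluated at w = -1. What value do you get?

-15

Evaluate each Lagrange basis at w = -1:
L_0(-1) = (-2)/[(-1)] = 2
L_1(-1) = (-1)/[(1)] = -1
Sum: (-3)·(2) + 9·(-1) = -15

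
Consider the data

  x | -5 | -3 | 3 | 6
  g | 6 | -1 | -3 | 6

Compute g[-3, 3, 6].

10/27

g[-3,3] = (-3 - (-1)) / (3 - (-3)) = -1/3
g[3,6] = (6 - (-3)) / (6 - 3) = 3
g[-3,3,6] = (3 - (-1/3)) / (6 - (-3)) = 10/27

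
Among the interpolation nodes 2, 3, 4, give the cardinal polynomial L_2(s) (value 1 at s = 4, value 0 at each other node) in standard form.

L_2(s) = (1/2)s^2 - (5/2)s + 3

L_2(s) = (s - 2)(s - 3) / [(2)·(1)]
       = (s^2 - 5s + 6) / (2)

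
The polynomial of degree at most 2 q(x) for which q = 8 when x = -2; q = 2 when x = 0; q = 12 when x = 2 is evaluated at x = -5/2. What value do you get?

L_0(-5/2) = (-5/2)·(-9/2)/[(-2)·(-4)] = 45/32
L_1(-5/2) = (-1/2)·(-9/2)/[(2)·(-2)] = -9/16
L_2(-5/2) = (-1/2)·(-5/2)/[(4)·(2)] = 5/32
Sum: 8·(45/32) + 2·(-9/16) + 12·(5/32) = 12

12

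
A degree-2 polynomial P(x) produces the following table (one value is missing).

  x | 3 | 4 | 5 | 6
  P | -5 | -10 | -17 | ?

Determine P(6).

-26

The 3 known values determine P uniquely (degree ≤ 2).
L_0(6) = (2)·(1)/[(-1)·(-2)] = 1
L_1(6) = (3)·(1)/[(1)·(-1)] = -3
L_2(6) = (3)·(2)/[(2)·(1)] = 3
Sum: (-5)·(1) + (-10)·(-3) + (-17)·(3) = -26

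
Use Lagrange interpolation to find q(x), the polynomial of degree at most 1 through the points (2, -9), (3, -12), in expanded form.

q(x) = -3x - 3

L_0(x) = (x - 3) / [-1] = -x + 3
L_1(x) = (x - 2) / [1] = x - 2
q(x) = (-9)·L_0 + (-12)·L_1
  (-9)·L_0(x) = 9x - 27
  (-12)·L_1(x) = -12x + 24
Adding term by term: -3x - 3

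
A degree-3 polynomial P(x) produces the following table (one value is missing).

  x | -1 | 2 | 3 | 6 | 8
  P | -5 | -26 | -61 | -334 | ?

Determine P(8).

The 4 known values determine P uniquely (degree ≤ 3).
Evaluate each Lagrange basis at x = 8:
L_0(8) = (6)·(5)·(2)/[(-3)·(-4)·(-7)] = -5/7
L_1(8) = (9)·(5)·(2)/[(3)·(-1)·(-4)] = 15/2
L_2(8) = (9)·(6)·(2)/[(4)·(1)·(-3)] = -9
L_3(8) = (9)·(6)·(5)/[(7)·(4)·(3)] = 45/14
Sum: (-5)·(-5/7) + (-26)·(15/2) + (-61)·(-9) + (-334)·(45/14) = -716

-716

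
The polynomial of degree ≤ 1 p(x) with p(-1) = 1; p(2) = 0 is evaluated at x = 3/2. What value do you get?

1/6

Evaluate each Lagrange basis at x = 3/2:
L_0(3/2) = (-1/2)/[(-3)] = 1/6
L_1(3/2) = (5/2)/[(3)] = 5/6
Sum: 1·(1/6) + 0 = 1/6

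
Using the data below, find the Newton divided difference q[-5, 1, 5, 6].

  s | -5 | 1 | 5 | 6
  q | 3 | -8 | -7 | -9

q[-5,1] = (-8 - 3) / (1 - (-5)) = -11/6
q[1,5] = (-7 - (-8)) / (5 - 1) = 1/4
q[5,6] = (-9 - (-7)) / (6 - 5) = -2
q[-5,1,5] = (1/4 - (-11/6)) / (5 - (-5)) = 5/24
q[1,5,6] = (-2 - 1/4) / (6 - 1) = -9/20
q[-5,1,5,6] = (-9/20 - 5/24) / (6 - (-5)) = -79/1320

-79/1320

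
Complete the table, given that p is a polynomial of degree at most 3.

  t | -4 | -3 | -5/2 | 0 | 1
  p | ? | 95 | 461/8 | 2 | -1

The 4 known values determine p uniquely (degree ≤ 3).
Evaluate each Lagrange basis at t = -4:
L_0(-4) = (-3/2)·(-4)·(-5)/[(-1/2)·(-3)·(-4)] = 5
L_1(-4) = (-1)·(-4)·(-5)/[(1/2)·(-5/2)·(-7/2)] = -32/7
L_2(-4) = (-1)·(-3/2)·(-5)/[(3)·(5/2)·(-1)] = 1
L_3(-4) = (-1)·(-3/2)·(-4)/[(4)·(7/2)·(1)] = -3/7
Sum: 95·(5) + 461/8·(-32/7) + 2·(1) + (-1)·(-3/7) = 214

214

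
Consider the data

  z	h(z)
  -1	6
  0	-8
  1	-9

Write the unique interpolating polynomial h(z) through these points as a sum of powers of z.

h(z) = (13/2)z^2 - (15/2)z - 8

Build the Lagrange basis polynomials:
L_0(z) = z(z - 1) / [2] = (1/2)z^2 - (1/2)z
L_1(z) = (z + 1)(z - 1) / [-1] = -z^2 + 1
L_2(z) = (z + 1)z / [2] = (1/2)z^2 + (1/2)z
h(z) = 6·L_0 + (-8)·L_1 + (-9)·L_2
  6·L_0(z) = 3z^2 - 3z
  (-8)·L_1(z) = 8z^2 - 8
  (-9)·L_2(z) = -(9/2)z^2 - (9/2)z
Adding term by term: (13/2)z^2 - (15/2)z - 8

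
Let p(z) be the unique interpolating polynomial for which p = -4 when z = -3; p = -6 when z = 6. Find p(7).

-56/9

Evaluate each Lagrange basis at z = 7:
L_0(7) = (1)/[(-9)] = -1/9
L_1(7) = (10)/[(9)] = 10/9
Sum: (-4)·(-1/9) + (-6)·(10/9) = -56/9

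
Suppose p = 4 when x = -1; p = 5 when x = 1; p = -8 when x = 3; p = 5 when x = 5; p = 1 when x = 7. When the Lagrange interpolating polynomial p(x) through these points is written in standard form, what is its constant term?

1535/128

Build the Lagrange basis polynomials:
L_0(x) = (x - 1)(x - 3)(x - 5)(x - 7) / [384] = (1/384)x^4 - (1/24)x^3 + (43/192)x^2 - (11/24)x + 35/128
L_1(x) = (x + 1)(x - 3)(x - 5)(x - 7) / [-96] = -(1/96)x^4 + (7/48)x^3 - (7/12)x^2 + (17/48)x + 35/32
L_2(x) = (x + 1)(x - 1)(x - 5)(x - 7) / [64] = (1/64)x^4 - (3/16)x^3 + (17/32)x^2 + (3/16)x - 35/64
L_3(x) = (x + 1)(x - 1)(x - 3)(x - 7) / [-96] = -(1/96)x^4 + (5/48)x^3 - (5/24)x^2 - (5/48)x + 7/32
L_4(x) = (x + 1)(x - 1)(x - 3)(x - 5) / [384] = (1/384)x^4 - (1/48)x^3 + (7/192)x^2 + (1/48)x - 5/128
p(x) = 4·L_0 + 5·L_1 + (-8)·L_2 + 5·L_3 + 1·L_4
Only the constant term is needed; take it from each L_i and combine:
4·(35/128) + 5·(35/32) + (-8)·(-35/64) + 5·(7/32) + 1·(-5/128) = 1535/128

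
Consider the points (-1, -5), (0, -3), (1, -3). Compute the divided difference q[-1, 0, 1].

-1

q[-1,0] = (-3 - (-5)) / (0 - (-1)) = 2
q[0,1] = (-3 - (-3)) / (1 - 0) = 0
q[-1,0,1] = (0 - 2) / (1 - (-1)) = -1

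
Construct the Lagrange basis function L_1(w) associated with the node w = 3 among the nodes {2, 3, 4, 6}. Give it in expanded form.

L_1(w) = (1/3)w^3 - 4w^2 + (44/3)w - 16

L_1(w) = (w - 2)(w - 4)(w - 6) / [(1)·(-1)·(-3)]
       = (w^3 - 12w^2 + 44w - 48) / (3)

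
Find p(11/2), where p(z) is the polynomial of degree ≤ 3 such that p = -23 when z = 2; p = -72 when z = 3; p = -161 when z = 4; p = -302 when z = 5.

-1583/4

Evaluate each Lagrange basis at z = 11/2:
L_0(11/2) = (5/2)·(3/2)·(1/2)/[(-1)·(-2)·(-3)] = -5/16
L_1(11/2) = (7/2)·(3/2)·(1/2)/[(1)·(-1)·(-2)] = 21/16
L_2(11/2) = (7/2)·(5/2)·(1/2)/[(2)·(1)·(-1)] = -35/16
L_3(11/2) = (7/2)·(5/2)·(3/2)/[(3)·(2)·(1)] = 35/16
Sum: (-23)·(-5/16) + (-72)·(21/16) + (-161)·(-35/16) + (-302)·(35/16) = -1583/4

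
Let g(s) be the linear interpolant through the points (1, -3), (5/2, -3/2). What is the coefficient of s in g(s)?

The leading coefficient equals the top divided difference g[1,5/2].
g[1,5/2] = (-3/2 - (-3)) / (5/2 - 1) = 1

1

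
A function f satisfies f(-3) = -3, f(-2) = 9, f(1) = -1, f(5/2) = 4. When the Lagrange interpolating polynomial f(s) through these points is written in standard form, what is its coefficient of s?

Build the Lagrange basis polynomials:
L_0(s) = (s + 2)(s - 1)(s - 5/2) / [-22] = -(1/22)s^3 + (3/44)s^2 + (9/44)s - 5/22
L_1(s) = (s + 3)(s - 1)(s - 5/2) / [27/2] = (2/27)s^3 - (1/27)s^2 - (16/27)s + 5/9
L_2(s) = (s + 3)(s + 2)(s - 5/2) / [-18] = -(1/18)s^3 - (5/36)s^2 + (13/36)s + 5/6
L_3(s) = (s + 3)(s + 2)(s - 1) / [297/8] = (8/297)s^3 + (32/297)s^2 + (8/297)s - 16/99
f(s) = (-3)·L_0 + 9·L_1 + (-1)·L_2 + 4·L_3
Only the coefficient of s is needed; take it from each L_i and combine:
(-3)·(9/44) + 9·(-16/27) + (-1)·(13/36) + 4·(8/297) = -3683/594

-3683/594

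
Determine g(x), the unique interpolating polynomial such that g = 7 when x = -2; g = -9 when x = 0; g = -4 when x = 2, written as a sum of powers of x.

g(x) = (21/8)x^2 - (11/4)x - 9

Newton's divided differences:
g[-2,0] = (-9 - 7) / (0 - (-2)) = -8
g[0,2] = (-4 - (-9)) / (2 - 0) = 5/2
g[-2,0,2] = (5/2 - (-8)) / (2 - (-2)) = 21/8
g(x) = 7 + (-8)·(x + 2) + (21/8)·(x + 2)x
Expanding: g(x) = (21/8)x^2 - (11/4)x - 9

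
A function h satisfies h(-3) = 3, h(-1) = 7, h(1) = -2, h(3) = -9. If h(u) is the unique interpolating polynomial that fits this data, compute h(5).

Evaluate each Lagrange basis at u = 5:
L_0(5) = (6)·(4)·(2)/[(-2)·(-4)·(-6)] = -1
L_1(5) = (8)·(4)·(2)/[(2)·(-2)·(-4)] = 4
L_2(5) = (8)·(6)·(2)/[(4)·(2)·(-2)] = -6
L_3(5) = (8)·(6)·(4)/[(6)·(4)·(2)] = 4
Sum: 3·(-1) + 7·(4) + (-2)·(-6) + (-9)·(4) = 1

1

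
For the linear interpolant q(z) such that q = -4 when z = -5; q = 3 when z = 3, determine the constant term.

Build the Lagrange basis polynomials:
L_0(z) = (z - 3) / [-8] = -(1/8)z + 3/8
L_1(z) = (z + 5) / [8] = (1/8)z + 5/8
q(z) = (-4)·L_0 + 3·L_1
Only the constant term is needed; take it from each L_i and combine:
(-4)·(3/8) + 3·(5/8) = 3/8

3/8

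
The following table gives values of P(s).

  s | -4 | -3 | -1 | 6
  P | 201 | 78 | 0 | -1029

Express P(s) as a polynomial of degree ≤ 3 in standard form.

L_0(s) = (s + 3)(s + 1)(s - 6) / [-30] = -(1/30)s^3 + (1/15)s^2 + (7/10)s + 3/5
L_1(s) = (s + 4)(s + 1)(s - 6) / [18] = (1/18)s^3 - (1/18)s^2 - (13/9)s - 4/3
L_2(s) = (s + 4)(s + 3)(s - 6) / [-42] = -(1/42)s^3 - (1/42)s^2 + (5/7)s + 12/7
L_3(s) = (s + 4)(s + 3)(s + 1) / [630] = (1/630)s^3 + (4/315)s^2 + (19/630)s + 2/105
P(s) = 201·L_0 + 78·L_1 + 0·L_2 + (-1029)·L_3
  201·L_0(s) = -(67/10)s^3 + (67/5)s^2 + (1407/10)s + 603/5
  78·L_1(s) = (13/3)s^3 - (13/3)s^2 - (338/3)s - 104
  0·L_2(s) = 0
  (-1029)·L_3(s) = -(49/30)s^3 - (196/15)s^2 - (931/30)s - 98/5
Adding term by term: -4s^3 - 4s^2 - 3s - 3

P(s) = -4s^3 - 4s^2 - 3s - 3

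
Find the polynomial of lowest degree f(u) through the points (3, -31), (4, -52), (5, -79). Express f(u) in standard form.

f(u) = -3u^2 - 4

Build the Lagrange basis polynomials:
L_0(u) = (u - 4)(u - 5) / [2] = (1/2)u^2 - (9/2)u + 10
L_1(u) = (u - 3)(u - 5) / [-1] = -u^2 + 8u - 15
L_2(u) = (u - 3)(u - 4) / [2] = (1/2)u^2 - (7/2)u + 6
f(u) = (-31)·L_0 + (-52)·L_1 + (-79)·L_2
  (-31)·L_0(u) = -(31/2)u^2 + (279/2)u - 310
  (-52)·L_1(u) = 52u^2 - 416u + 780
  (-79)·L_2(u) = -(79/2)u^2 + (553/2)u - 474
Adding term by term: -3u^2 - 4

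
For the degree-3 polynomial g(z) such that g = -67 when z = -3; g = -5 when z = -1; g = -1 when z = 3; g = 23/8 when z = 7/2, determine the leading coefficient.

1

The leading coefficient equals the top divided difference g[-3,-1,3,7/2].
g[-3,-1] = (-5 - (-67)) / (-1 - (-3)) = 31
g[-1,3] = (-1 - (-5)) / (3 - (-1)) = 1
g[3,7/2] = (23/8 - (-1)) / (7/2 - 3) = 31/4
g[-3,-1,3] = (1 - 31) / (3 - (-3)) = -5
g[-1,3,7/2] = (31/4 - 1) / (7/2 - (-1)) = 3/2
g[-3,-1,3,7/2] = (3/2 - (-5)) / (7/2 - (-3)) = 1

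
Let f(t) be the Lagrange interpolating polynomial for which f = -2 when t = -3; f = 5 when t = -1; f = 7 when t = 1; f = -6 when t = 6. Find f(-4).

-635/84

Evaluate each Lagrange basis at t = -4:
L_0(-4) = (-3)·(-5)·(-10)/[(-2)·(-4)·(-9)] = 25/12
L_1(-4) = (-1)·(-5)·(-10)/[(2)·(-2)·(-7)] = -25/14
L_2(-4) = (-1)·(-3)·(-10)/[(4)·(2)·(-5)] = 3/4
L_3(-4) = (-1)·(-3)·(-5)/[(9)·(7)·(5)] = -1/21
Sum: (-2)·(25/12) + 5·(-25/14) + 7·(3/4) + (-6)·(-1/21) = -635/84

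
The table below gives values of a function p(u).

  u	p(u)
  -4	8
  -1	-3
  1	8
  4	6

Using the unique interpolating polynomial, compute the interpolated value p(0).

11/5

Using Newton's divided-difference form:
p[-4,-1] = (-3 - 8) / (-1 - (-4)) = -11/3
p[-1,1] = (8 - (-3)) / (1 - (-1)) = 11/2
p[1,4] = (6 - 8) / (4 - 1) = -2/3
p[-4,-1,1] = (11/2 - (-11/3)) / (1 - (-4)) = 11/6
p[-1,1,4] = (-2/3 - 11/2) / (4 - (-1)) = -37/30
p[-4,-1,1,4] = (-37/30 - 11/6) / (4 - (-4)) = -23/60
p(0) = 8 + (-11/3)·(4) + (11/6)·(4)·(1) + (-23/60)·(4)·(1)·(-1) = 11/5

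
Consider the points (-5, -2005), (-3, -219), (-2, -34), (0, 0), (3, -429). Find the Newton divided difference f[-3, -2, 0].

f[-3,-2] = (-34 - (-219)) / (-2 - (-3)) = 185
f[-2,0] = (0 - (-34)) / (0 - (-2)) = 17
f[-3,-2,0] = (17 - 185) / (0 - (-3)) = -56

-56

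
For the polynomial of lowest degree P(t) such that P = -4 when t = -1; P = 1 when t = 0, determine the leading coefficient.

The leading coefficient equals the top divided difference P[-1,0].
P[-1,0] = (1 - (-4)) / (0 - (-1)) = 5

5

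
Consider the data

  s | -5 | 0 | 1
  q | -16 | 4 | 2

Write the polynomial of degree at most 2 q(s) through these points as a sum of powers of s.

q(s) = -s^2 - s + 4

Newton's divided differences:
q[-5,0] = (4 - (-16)) / (0 - (-5)) = 4
q[0,1] = (2 - 4) / (1 - 0) = -2
q[-5,0,1] = (-2 - 4) / (1 - (-5)) = -1
q(s) = -16 + 4·(s + 5) + (-1)·(s + 5)s
Expanding: q(s) = -s^2 - s + 4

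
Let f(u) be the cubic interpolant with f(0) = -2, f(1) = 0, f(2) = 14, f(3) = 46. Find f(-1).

Using Newton's divided-difference form:
f[0,1] = (0 - (-2)) / (1 - 0) = 2
f[1,2] = (14 - 0) / (2 - 1) = 14
f[2,3] = (46 - 14) / (3 - 2) = 32
f[0,1,2] = (14 - 2) / (2 - 0) = 6
f[1,2,3] = (32 - 14) / (3 - 1) = 9
f[0,1,2,3] = (9 - 6) / (3 - 0) = 1
f(-1) = -2 + 2·(-1) + 6·(-1)·(-2) + 1·(-1)·(-2)·(-3) = 2

2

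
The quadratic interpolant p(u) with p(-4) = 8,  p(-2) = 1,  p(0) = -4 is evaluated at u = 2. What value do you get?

-7

Evaluate each Lagrange basis at u = 2:
L_0(2) = (4)·(2)/[(-2)·(-4)] = 1
L_1(2) = (6)·(2)/[(2)·(-2)] = -3
L_2(2) = (6)·(4)/[(4)·(2)] = 3
Sum: 8·(1) + 1·(-3) + (-4)·(3) = -7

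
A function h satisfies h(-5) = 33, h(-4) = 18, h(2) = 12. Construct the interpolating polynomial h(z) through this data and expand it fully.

h(z) = 2z^2 + 3z - 2

Build the Lagrange basis polynomials:
L_0(z) = (z + 4)(z - 2) / [7] = (1/7)z^2 + (2/7)z - 8/7
L_1(z) = (z + 5)(z - 2) / [-6] = -(1/6)z^2 - (1/2)z + 5/3
L_2(z) = (z + 5)(z + 4) / [42] = (1/42)z^2 + (3/14)z + 10/21
h(z) = 33·L_0 + 18·L_1 + 12·L_2
  33·L_0(z) = (33/7)z^2 + (66/7)z - 264/7
  18·L_1(z) = -3z^2 - 9z + 30
  12·L_2(z) = (2/7)z^2 + (18/7)z + 40/7
Adding term by term: 2z^2 + 3z - 2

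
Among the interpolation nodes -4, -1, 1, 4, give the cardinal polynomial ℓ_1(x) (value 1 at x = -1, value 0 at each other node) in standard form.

ℓ_1(x) = (1/30)x^3 - (1/30)x^2 - (8/15)x + 8/15

ℓ_1(x) = (x + 4)(x - 1)(x - 4) / [(3)·(-2)·(-5)]
       = (x^3 - x^2 - 16x + 16) / (30)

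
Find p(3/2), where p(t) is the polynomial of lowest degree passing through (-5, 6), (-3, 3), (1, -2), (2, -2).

Evaluate each Lagrange basis at t = 3/2:
L_0(3/2) = (9/2)·(1/2)·(-1/2)/[(-2)·(-6)·(-7)] = 3/224
L_1(3/2) = (13/2)·(1/2)·(-1/2)/[(2)·(-4)·(-5)] = -13/320
L_2(3/2) = (13/2)·(9/2)·(-1/2)/[(6)·(4)·(-1)] = 39/64
L_3(3/2) = (13/2)·(9/2)·(1/2)/[(7)·(5)·(1)] = 117/280
Sum: 6·(3/224) + 3·(-13/320) + (-2)·(39/64) + (-2)·(117/280) = -939/448

-939/448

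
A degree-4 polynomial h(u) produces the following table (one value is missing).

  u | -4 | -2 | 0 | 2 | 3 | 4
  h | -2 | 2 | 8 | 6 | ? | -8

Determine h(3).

33/64

The 5 known values determine h uniquely (degree ≤ 4).
Evaluate each Lagrange basis at u = 3:
L_0(3) = (5)·(3)·(1)·(-1)/[(-2)·(-4)·(-6)·(-8)] = -5/128
L_1(3) = (7)·(3)·(1)·(-1)/[(2)·(-2)·(-4)·(-6)] = 7/32
L_2(3) = (7)·(5)·(1)·(-1)/[(4)·(2)·(-2)·(-4)] = -35/64
L_3(3) = (7)·(5)·(3)·(-1)/[(6)·(4)·(2)·(-2)] = 35/32
L_4(3) = (7)·(5)·(3)·(1)/[(8)·(6)·(4)·(2)] = 35/128
Sum: (-2)·(-5/128) + 2·(7/32) + 8·(-35/64) + 6·(35/32) + (-8)·(35/128) = 33/64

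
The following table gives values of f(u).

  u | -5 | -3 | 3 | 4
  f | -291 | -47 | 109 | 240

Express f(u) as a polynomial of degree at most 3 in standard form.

L_0(u) = (u + 3)(u - 3)(u - 4) / [-144] = -(1/144)u^3 + (1/36)u^2 + (1/16)u - 1/4
L_1(u) = (u + 5)(u - 3)(u - 4) / [84] = (1/84)u^3 - (1/42)u^2 - (23/84)u + 5/7
L_2(u) = (u + 5)(u + 3)(u - 4) / [-48] = -(1/48)u^3 - (1/12)u^2 + (17/48)u + 5/4
L_3(u) = (u + 5)(u + 3)(u - 3) / [63] = (1/63)u^3 + (5/63)u^2 - (1/7)u - 5/7
f(u) = (-291)·L_0 + (-47)·L_1 + 109·L_2 + 240·L_3
  (-291)·L_0(u) = (97/48)u^3 - (97/12)u^2 - (291/16)u + 291/4
  (-47)·L_1(u) = -(47/84)u^3 + (47/42)u^2 + (1081/84)u - 235/7
  109·L_2(u) = -(109/48)u^3 - (109/12)u^2 + (1853/48)u + 545/4
  240·L_3(u) = (80/21)u^3 + (400/21)u^2 - (240/7)u - 1200/7
Adding term by term: 3u^3 + 3u^2 - u + 4

f(u) = 3u^3 + 3u^2 - u + 4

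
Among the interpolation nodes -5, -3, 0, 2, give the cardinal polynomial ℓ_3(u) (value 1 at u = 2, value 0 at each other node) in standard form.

ℓ_3(u) = (1/70)u^3 + (4/35)u^2 + (3/14)u

ℓ_3(u) = (u + 5)(u + 3)u / [(7)·(5)·(2)]
       = (u^3 + 8u^2 + 15u) / (70)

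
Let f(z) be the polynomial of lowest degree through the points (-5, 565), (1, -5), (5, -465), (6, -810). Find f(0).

0

Evaluate each Lagrange basis at z = 0:
L_0(0) = (-1)·(-5)·(-6)/[(-6)·(-10)·(-11)] = 1/22
L_1(0) = (5)·(-5)·(-6)/[(6)·(-4)·(-5)] = 5/4
L_2(0) = (5)·(-1)·(-6)/[(10)·(4)·(-1)] = -3/4
L_3(0) = (5)·(-1)·(-5)/[(11)·(5)·(1)] = 5/11
Sum: 565·(1/22) + (-5)·(5/4) + (-465)·(-3/4) + (-810)·(5/11) = 0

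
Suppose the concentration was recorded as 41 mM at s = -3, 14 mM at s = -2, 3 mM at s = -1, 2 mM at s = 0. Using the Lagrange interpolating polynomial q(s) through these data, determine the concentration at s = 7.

Evaluate each Lagrange basis at s = 7:
L_0(7) = (9)·(8)·(7)/[(-1)·(-2)·(-3)] = -84
L_1(7) = (10)·(8)·(7)/[(1)·(-1)·(-2)] = 280
L_2(7) = (10)·(9)·(7)/[(2)·(1)·(-1)] = -315
L_3(7) = (10)·(9)·(8)/[(3)·(2)·(1)] = 120
Sum: 41·(-84) + 14·(280) + 3·(-315) + 2·(120) = -229

-229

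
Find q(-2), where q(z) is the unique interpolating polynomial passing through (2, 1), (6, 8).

Evaluate each Lagrange basis at z = -2:
L_0(-2) = (-8)/[(-4)] = 2
L_1(-2) = (-4)/[(4)] = -1
Sum: 1·(2) + 8·(-1) = -6

-6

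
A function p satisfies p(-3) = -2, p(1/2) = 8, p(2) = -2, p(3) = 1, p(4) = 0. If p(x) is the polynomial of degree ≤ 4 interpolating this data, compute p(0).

Evaluate each Lagrange basis at x = 0:
L_0(0) = (-1/2)·(-2)·(-3)·(-4)/[(-7/2)·(-5)·(-6)·(-7)] = 4/245
L_1(0) = (3)·(-2)·(-3)·(-4)/[(7/2)·(-3/2)·(-5/2)·(-7/2)] = 384/245
L_2(0) = (3)·(-1/2)·(-3)·(-4)/[(5)·(3/2)·(-1)·(-2)] = -6/5
L_3(0) = (3)·(-1/2)·(-2)·(-4)/[(6)·(5/2)·(1)·(-1)] = 4/5
L_4(0) = (3)·(-1/2)·(-2)·(-3)/[(7)·(7/2)·(2)·(1)] = -9/49
Sum: (-2)·(4/245) + 8·(384/245) + (-2)·(-6/5) + 1·(4/5) + 0 = 3848/245

3848/245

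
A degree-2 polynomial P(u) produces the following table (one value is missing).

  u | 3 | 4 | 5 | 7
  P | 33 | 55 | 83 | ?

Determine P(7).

157

The 3 known values determine P uniquely (degree ≤ 2).
Evaluate each Lagrange basis at u = 7:
L_0(7) = (3)·(2)/[(-1)·(-2)] = 3
L_1(7) = (4)·(2)/[(1)·(-1)] = -8
L_2(7) = (4)·(3)/[(2)·(1)] = 6
Sum: 33·(3) + 55·(-8) + 83·(6) = 157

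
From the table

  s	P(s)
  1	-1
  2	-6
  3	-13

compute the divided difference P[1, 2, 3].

-1

P[1,2] = (-6 - (-1)) / (2 - 1) = -5
P[2,3] = (-13 - (-6)) / (3 - 2) = -7
P[1,2,3] = (-7 - (-5)) / (3 - 1) = -1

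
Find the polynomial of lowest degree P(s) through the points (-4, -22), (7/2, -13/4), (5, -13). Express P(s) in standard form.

Newton's divided differences:
P[-4,7/2] = (-13/4 - (-22)) / (7/2 - (-4)) = 5/2
P[7/2,5] = (-13 - (-13/4)) / (5 - 7/2) = -13/2
P[-4,7/2,5] = (-13/2 - 5/2) / (5 - (-4)) = -1
P(s) = -22 + (5/2)·(s + 4) + (-1)·(s + 4)(s - 7/2)
Expanding: P(s) = -s^2 + 2s + 2

P(s) = -s^2 + 2s + 2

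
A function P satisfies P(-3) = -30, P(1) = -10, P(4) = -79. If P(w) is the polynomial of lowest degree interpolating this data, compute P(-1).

-4

Evaluate each Lagrange basis at w = -1:
L_0(-1) = (-2)·(-5)/[(-4)·(-7)] = 5/14
L_1(-1) = (2)·(-5)/[(4)·(-3)] = 5/6
L_2(-1) = (2)·(-2)/[(7)·(3)] = -4/21
Sum: (-30)·(5/14) + (-10)·(5/6) + (-79)·(-4/21) = -4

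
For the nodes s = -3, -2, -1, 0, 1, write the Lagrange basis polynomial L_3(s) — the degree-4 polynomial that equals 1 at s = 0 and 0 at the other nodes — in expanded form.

L_3(s) = -(1/6)s^4 - (5/6)s^3 - (5/6)s^2 + (5/6)s + 1

L_3(s) = (s + 3)(s + 2)(s + 1)(s - 1) / [(3)·(2)·(1)·(-1)]
       = (s^4 + 5s^3 + 5s^2 - 5s - 6) / (-6)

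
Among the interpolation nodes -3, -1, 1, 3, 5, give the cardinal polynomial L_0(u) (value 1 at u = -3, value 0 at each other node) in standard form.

L_0(u) = (1/384)u^4 - (1/48)u^3 + (7/192)u^2 + (1/48)u - 5/128

L_0(u) = (u + 1)(u - 1)(u - 3)(u - 5) / [(-2)·(-4)·(-6)·(-8)]
       = (u^4 - 8u^3 + 14u^2 + 8u - 15) / (384)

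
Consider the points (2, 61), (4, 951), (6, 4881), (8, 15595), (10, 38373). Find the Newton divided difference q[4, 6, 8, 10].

q[4,6] = (4881 - 951) / (6 - 4) = 1965
q[6,8] = (15595 - 4881) / (8 - 6) = 5357
q[8,10] = (38373 - 15595) / (10 - 8) = 11389
q[4,6,8] = (5357 - 1965) / (8 - 4) = 848
q[6,8,10] = (11389 - 5357) / (10 - 6) = 1508
q[4,6,8,10] = (1508 - 848) / (10 - 4) = 110

110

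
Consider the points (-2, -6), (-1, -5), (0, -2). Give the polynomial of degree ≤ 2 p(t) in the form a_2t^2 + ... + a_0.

p(t) = t^2 + 4t - 2

Newton's divided differences:
p[-2,-1] = (-5 - (-6)) / (-1 - (-2)) = 1
p[-1,0] = (-2 - (-5)) / (0 - (-1)) = 3
p[-2,-1,0] = (3 - 1) / (0 - (-2)) = 1
p(t) = -6 + 1·(t + 2) + 1·(t + 2)(t + 1)
Expanding: p(t) = t^2 + 4t - 2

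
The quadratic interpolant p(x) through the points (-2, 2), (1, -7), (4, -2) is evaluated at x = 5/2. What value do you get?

Using Newton's divided-difference form:
p[-2,1] = (-7 - 2) / (1 - (-2)) = -3
p[1,4] = (-2 - (-7)) / (4 - 1) = 5/3
p[-2,1,4] = (5/3 - (-3)) / (4 - (-2)) = 7/9
p(5/2) = 2 + (-3)·(9/2) + (7/9)·(9/2)·(3/2) = -25/4

-25/4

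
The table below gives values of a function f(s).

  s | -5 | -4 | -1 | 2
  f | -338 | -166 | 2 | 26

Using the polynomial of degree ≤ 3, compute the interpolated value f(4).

202

Evaluate each Lagrange basis at s = 4:
L_0(4) = (8)·(5)·(2)/[(-1)·(-4)·(-7)] = -20/7
L_1(4) = (9)·(5)·(2)/[(1)·(-3)·(-6)] = 5
L_2(4) = (9)·(8)·(2)/[(4)·(3)·(-3)] = -4
L_3(4) = (9)·(8)·(5)/[(7)·(6)·(3)] = 20/7
Sum: (-338)·(-20/7) + (-166)·(5) + 2·(-4) + 26·(20/7) = 202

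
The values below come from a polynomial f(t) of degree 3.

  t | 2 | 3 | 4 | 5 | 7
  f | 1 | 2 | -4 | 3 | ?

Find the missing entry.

136

The 4 known values determine f uniquely (degree ≤ 3).
Evaluate each Lagrange basis at t = 7:
L_0(7) = (4)·(3)·(2)/[(-1)·(-2)·(-3)] = -4
L_1(7) = (5)·(3)·(2)/[(1)·(-1)·(-2)] = 15
L_2(7) = (5)·(4)·(2)/[(2)·(1)·(-1)] = -20
L_3(7) = (5)·(4)·(3)/[(3)·(2)·(1)] = 10
Sum: 1·(-4) + 2·(15) + (-4)·(-20) + 3·(10) = 136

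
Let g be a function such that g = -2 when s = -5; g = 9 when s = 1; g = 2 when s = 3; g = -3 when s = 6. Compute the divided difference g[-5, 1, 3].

-2/3

g[-5,1] = (9 - (-2)) / (1 - (-5)) = 11/6
g[1,3] = (2 - 9) / (3 - 1) = -7/2
g[-5,1,3] = (-7/2 - 11/6) / (3 - (-5)) = -2/3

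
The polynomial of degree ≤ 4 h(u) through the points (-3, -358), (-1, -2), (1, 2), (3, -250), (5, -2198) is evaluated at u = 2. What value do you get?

Using Newton's divided-difference form:
h[-3,-1] = (-2 - (-358)) / (-1 - (-3)) = 178
h[-1,1] = (2 - (-2)) / (1 - (-1)) = 2
h[1,3] = (-250 - 2) / (3 - 1) = -126
h[3,5] = (-2198 - (-250)) / (5 - 3) = -974
h[-3,-1,1] = (2 - 178) / (1 - (-3)) = -44
h[-1,1,3] = (-126 - 2) / (3 - (-1)) = -32
h[1,3,5] = (-974 - (-126)) / (5 - 1) = -212
h[-3,-1,1,3] = (-32 - (-44)) / (3 - (-3)) = 2
h[-1,1,3,5] = (-212 - (-32)) / (5 - (-1)) = -30
h[-3,-1,1,3,5] = (-30 - 2) / (5 - (-3)) = -4
h(2) = -358 + 178·(5) + (-44)·(5)·(3) + 2·(5)·(3)·(1) + (-4)·(5)·(3)·(1)·(-1) = -38

-38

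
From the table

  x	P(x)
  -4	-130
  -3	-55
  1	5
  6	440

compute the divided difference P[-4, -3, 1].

P[-4,-3] = (-55 - (-130)) / (-3 - (-4)) = 75
P[-3,1] = (5 - (-55)) / (1 - (-3)) = 15
P[-4,-3,1] = (15 - 75) / (1 - (-4)) = -12

-12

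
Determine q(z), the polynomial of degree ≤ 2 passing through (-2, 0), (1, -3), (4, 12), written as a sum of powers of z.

q(z) = z^2 - 4

Newton's divided differences:
q[-2,1] = (-3 - 0) / (1 - (-2)) = -1
q[1,4] = (12 - (-3)) / (4 - 1) = 5
q[-2,1,4] = (5 - (-1)) / (4 - (-2)) = 1
q(z) = (-1)·(z + 2) + 1·(z + 2)(z - 1)
Expanding: q(z) = z^2 - 4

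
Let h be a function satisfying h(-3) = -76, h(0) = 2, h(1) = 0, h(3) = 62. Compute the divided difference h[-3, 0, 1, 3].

h[-3,0] = (2 - (-76)) / (0 - (-3)) = 26
h[0,1] = (0 - 2) / (1 - 0) = -2
h[1,3] = (62 - 0) / (3 - 1) = 31
h[-3,0,1] = (-2 - 26) / (1 - (-3)) = -7
h[0,1,3] = (31 - (-2)) / (3 - 0) = 11
h[-3,0,1,3] = (11 - (-7)) / (3 - (-3)) = 3

3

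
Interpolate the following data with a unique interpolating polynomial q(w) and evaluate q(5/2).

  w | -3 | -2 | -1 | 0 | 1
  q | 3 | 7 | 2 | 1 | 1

L_0(5/2) = (9/2)·(7/2)·(5/2)·(3/2)/[(-1)·(-2)·(-3)·(-4)] = 315/128
L_1(5/2) = (11/2)·(7/2)·(5/2)·(3/2)/[(1)·(-1)·(-2)·(-3)] = -385/32
L_2(5/2) = (11/2)·(9/2)·(5/2)·(3/2)/[(2)·(1)·(-1)·(-2)] = 1485/64
L_3(5/2) = (11/2)·(9/2)·(7/2)·(3/2)/[(3)·(2)·(1)·(-1)] = -693/32
L_4(5/2) = (11/2)·(9/2)·(7/2)·(5/2)/[(4)·(3)·(2)·(1)] = 1155/128
Sum: 3·(315/128) + 7·(-385/32) + 2·(1485/64) + 1·(-693/32) + 1·(1155/128) = -689/16

-689/16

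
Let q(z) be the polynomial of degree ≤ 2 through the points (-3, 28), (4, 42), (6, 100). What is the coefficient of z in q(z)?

Build the Lagrange basis polynomials:
L_0(z) = (z - 4)(z - 6) / [63] = (1/63)z^2 - (10/63)z + 8/21
L_1(z) = (z + 3)(z - 6) / [-14] = -(1/14)z^2 + (3/14)z + 9/7
L_2(z) = (z + 3)(z - 4) / [18] = (1/18)z^2 - (1/18)z - 2/3
q(z) = 28·L_0 + 42·L_1 + 100·L_2
Only the coefficient of z is needed; take it from each L_i and combine:
28·(-10/63) + 42·(3/14) + 100·(-1/18) = -1

-1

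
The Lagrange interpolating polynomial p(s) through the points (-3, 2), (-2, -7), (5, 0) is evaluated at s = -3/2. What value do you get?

Evaluate each Lagrange basis at s = -3/2:
L_0(-3/2) = (1/2)·(-13/2)/[(-1)·(-8)] = -13/32
L_1(-3/2) = (3/2)·(-13/2)/[(1)·(-7)] = 39/28
L_2(-3/2) = (3/2)·(1/2)/[(8)·(7)] = 3/224
Sum: 2·(-13/32) + (-7)·(39/28) + 0 = -169/16

-169/16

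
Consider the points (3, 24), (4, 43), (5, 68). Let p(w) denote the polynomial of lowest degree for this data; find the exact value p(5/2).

L_0(5/2) = (-3/2)·(-5/2)/[(-1)·(-2)] = 15/8
L_1(5/2) = (-1/2)·(-5/2)/[(1)·(-1)] = -5/4
L_2(5/2) = (-1/2)·(-3/2)/[(2)·(1)] = 3/8
Sum: 24·(15/8) + 43·(-5/4) + 68·(3/8) = 67/4

67/4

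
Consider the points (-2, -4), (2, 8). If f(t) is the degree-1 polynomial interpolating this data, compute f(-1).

L_0(-1) = (-3)/[(-4)] = 3/4
L_1(-1) = (1)/[(4)] = 1/4
Sum: (-4)·(3/4) + 8·(1/4) = -1

-1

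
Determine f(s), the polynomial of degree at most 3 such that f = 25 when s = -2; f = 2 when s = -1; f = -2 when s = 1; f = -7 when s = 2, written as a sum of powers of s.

f(s) = -2s^3 + 3s^2 - 3

Build the Lagrange basis polynomials:
L_0(s) = (s + 1)(s - 1)(s - 2) / [-12] = -(1/12)s^3 + (1/6)s^2 + (1/12)s - 1/6
L_1(s) = (s + 2)(s - 1)(s - 2) / [6] = (1/6)s^3 - (1/6)s^2 - (2/3)s + 2/3
L_2(s) = (s + 2)(s + 1)(s - 2) / [-6] = -(1/6)s^3 - (1/6)s^2 + (2/3)s + 2/3
L_3(s) = (s + 2)(s + 1)(s - 1) / [12] = (1/12)s^3 + (1/6)s^2 - (1/12)s - 1/6
f(s) = 25·L_0 + 2·L_1 + (-2)·L_2 + (-7)·L_3
  25·L_0(s) = -(25/12)s^3 + (25/6)s^2 + (25/12)s - 25/6
  2·L_1(s) = (1/3)s^3 - (1/3)s^2 - (4/3)s + 4/3
  (-2)·L_2(s) = (1/3)s^3 + (1/3)s^2 - (4/3)s - 4/3
  (-7)·L_3(s) = -(7/12)s^3 - (7/6)s^2 + (7/12)s + 7/6
Adding term by term: -2s^3 + 3s^2 - 3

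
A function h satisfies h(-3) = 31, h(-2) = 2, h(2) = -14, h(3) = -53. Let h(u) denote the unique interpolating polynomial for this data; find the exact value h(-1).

Using Newton's divided-difference form:
h[-3,-2] = (2 - 31) / (-2 - (-3)) = -29
h[-2,2] = (-14 - 2) / (2 - (-2)) = -4
h[2,3] = (-53 - (-14)) / (3 - 2) = -39
h[-3,-2,2] = (-4 - (-29)) / (2 - (-3)) = 5
h[-2,2,3] = (-39 - (-4)) / (3 - (-2)) = -7
h[-3,-2,2,3] = (-7 - 5) / (3 - (-3)) = -2
h(-1) = 31 + (-29)·(2) + 5·(2)·(1) + (-2)·(2)·(1)·(-3) = -5

-5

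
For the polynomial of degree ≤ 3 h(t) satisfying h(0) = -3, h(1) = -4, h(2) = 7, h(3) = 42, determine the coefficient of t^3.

2

Build the Lagrange basis polynomials:
L_0(t) = (t - 1)(t - 2)(t - 3) / [-6] = -(1/6)t^3 + t^2 - (11/6)t + 1
L_1(t) = t(t - 2)(t - 3) / [2] = (1/2)t^3 - (5/2)t^2 + 3t
L_2(t) = t(t - 1)(t - 3) / [-2] = -(1/2)t^3 + 2t^2 - (3/2)t
L_3(t) = t(t - 1)(t - 2) / [6] = (1/6)t^3 - (1/2)t^2 + (1/3)t
h(t) = (-3)·L_0 + (-4)·L_1 + 7·L_2 + 42·L_3
Only the coefficient of t^3 is needed; take it from each L_i and combine:
(-3)·(-1/6) + (-4)·(1/2) + 7·(-1/2) + 42·(1/6) = 2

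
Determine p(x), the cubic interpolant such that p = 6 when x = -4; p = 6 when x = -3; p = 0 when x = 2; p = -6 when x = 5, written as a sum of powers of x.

L_0(x) = (x + 3)(x - 2)(x - 5) / [-54] = -(1/54)x^3 + (2/27)x^2 + (11/54)x - 5/9
L_1(x) = (x + 4)(x - 2)(x - 5) / [40] = (1/40)x^3 - (3/40)x^2 - (9/20)x + 1
L_2(x) = (x + 4)(x + 3)(x - 5) / [-90] = -(1/90)x^3 - (1/45)x^2 + (23/90)x + 2/3
L_3(x) = (x + 4)(x + 3)(x - 2) / [216] = (1/216)x^3 + (5/216)x^2 - (1/108)x - 1/9
p(x) = 6·L_0 + 6·L_1 + 0·L_2 + (-6)·L_3
  6·L_0(x) = -(1/9)x^3 + (4/9)x^2 + (11/9)x - 10/3
  6·L_1(x) = (3/20)x^3 - (9/20)x^2 - (27/10)x + 6
  0·L_2(x) = 0
  (-6)·L_3(x) = -(1/36)x^3 - (5/36)x^2 + (1/18)x + 2/3
Adding term by term: (1/90)x^3 - (13/90)x^2 - (64/45)x + 10/3

p(x) = (1/90)x^3 - (13/90)x^2 - (64/45)x + 10/3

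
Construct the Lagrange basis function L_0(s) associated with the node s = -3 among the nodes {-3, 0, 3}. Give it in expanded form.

L_0(s) = (1/18)s^2 - (1/6)s

L_0(s) = s(s - 3) / [(-3)·(-6)]
       = (s^2 - 3s) / (18)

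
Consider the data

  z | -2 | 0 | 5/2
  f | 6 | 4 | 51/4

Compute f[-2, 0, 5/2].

1

f[-2,0] = (4 - 6) / (0 - (-2)) = -1
f[0,5/2] = (51/4 - 4) / (5/2 - 0) = 7/2
f[-2,0,5/2] = (7/2 - (-1)) / (5/2 - (-2)) = 1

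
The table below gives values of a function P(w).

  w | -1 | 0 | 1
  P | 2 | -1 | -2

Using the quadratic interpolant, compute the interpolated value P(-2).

L_0(-2) = (-2)·(-3)/[(-1)·(-2)] = 3
L_1(-2) = (-1)·(-3)/[(1)·(-1)] = -3
L_2(-2) = (-1)·(-2)/[(2)·(1)] = 1
Sum: 2·(3) + (-1)·(-3) + (-2)·(1) = 7

7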